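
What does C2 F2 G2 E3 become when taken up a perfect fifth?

G2 C3 D3 B3

C2 up a perfect fifth is G2.
A perfect fifth up from F2 gives C3.
G2 up a perfect fifth is D3.
A perfect fifth up from E3 gives B3.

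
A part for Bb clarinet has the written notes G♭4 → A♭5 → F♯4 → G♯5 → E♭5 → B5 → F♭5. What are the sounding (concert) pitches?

Fb4 Gb5 E4 F#5 Db5 A5 Ebb5

Written C4 on the Bb clarinet sounds as Bb3, a major second lower; apply that shift to every note.
Gb4 -> Fb4
Ab5 -> Gb5
F#4 -> E4
G#5 -> F#5
Eb5 -> Db5
B5 -> A5
Fb5 -> Ebb5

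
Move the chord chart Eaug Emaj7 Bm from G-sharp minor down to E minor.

Caug Cmaj7 Gm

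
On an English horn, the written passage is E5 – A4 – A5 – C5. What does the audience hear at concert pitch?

Written C4 on the English horn sounds as F3, a perfect fifth lower; apply that shift to every note.
E5 -> A4
A4 -> D4
A5 -> D5
C5 -> F4

A4 D4 D5 F4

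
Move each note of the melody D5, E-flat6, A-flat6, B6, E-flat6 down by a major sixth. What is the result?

F4 Gb5 Cb6 D6 Gb5

D5 becomes F4
Eb6 becomes Gb5
Ab6 becomes Cb6
B6 becomes D6
Eb6 becomes Gb5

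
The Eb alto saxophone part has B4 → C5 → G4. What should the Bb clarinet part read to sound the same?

First find concert pitch: the Eb alto saxophone sounds a major sixth below written, so B4 C5 G4 sounds D4 Eb4 Bb3.
Then write for Bb clarinet: it sounds a major second below written, so the part must be a major second above concert.
D4 → E4
Eb4 → F4
Bb3 → C4

E4 F4 C4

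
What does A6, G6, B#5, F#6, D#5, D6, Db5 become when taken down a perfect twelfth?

A6 becomes D5
G6 becomes C5
B#5 becomes E#4
F#6 becomes B4
D#5 becomes G#3
D6 becomes G4
Db5 becomes Gb3

D5 C5 E#4 B4 G#3 G4 Gb3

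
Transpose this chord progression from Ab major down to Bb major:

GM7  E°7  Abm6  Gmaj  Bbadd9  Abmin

Ab major down to Bb major is a minor seventh; each chord root moves by that interval while the quality stays the same.
GM7: root G down a minor seventh → A, giving AM7.
E°7: root E down a minor seventh → F#, giving F#°7.
Abm6: root Ab down a minor seventh → Bb, giving Bbm6.
Gmaj: root G down a minor seventh → A, giving Amaj.
Bbadd9: root Bb down a minor seventh → C, giving Cadd9.
Abmin: root Ab down a minor seventh → Bb, giving Bbmin.

AM7 F#°7 Bbm6 Amaj Cadd9 Bbmin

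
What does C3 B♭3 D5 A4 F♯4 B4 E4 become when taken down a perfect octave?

C3 to C2
Bb3 to Bb2
D5 to D4
A4 to A3
F#4 to F#3
B4 to B3
E4 to E3

C2 Bb2 D4 A3 F#3 B3 E3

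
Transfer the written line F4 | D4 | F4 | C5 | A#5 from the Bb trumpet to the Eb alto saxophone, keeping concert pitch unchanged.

First find concert pitch: the Bb trumpet sounds a major second below written, so F4 D4 F4 C5 A#5 sounds Eb4 C4 Eb4 Bb4 G#5.
Then write for Eb alto saxophone: it sounds a major sixth below written, so the part must be a major sixth above concert.
Eb4 → C5
C4 → A4
Eb4 → C5
Bb4 → G5
G#5 → E#6

C5 A4 C5 G5 E#6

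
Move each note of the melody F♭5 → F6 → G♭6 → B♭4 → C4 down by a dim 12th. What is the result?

Bb3 B4 C5 E3 F#2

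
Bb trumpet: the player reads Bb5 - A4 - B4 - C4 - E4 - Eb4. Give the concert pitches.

Ab5 G4 A4 Bb3 D4 Db4

The Bb trumpet sounds a major second below written, so transpose each written note down a major second.
Bb5 becomes Ab5
A4 becomes G4
B4 becomes A4
C4 becomes Bb3
E4 becomes D4
Eb4 becomes Db4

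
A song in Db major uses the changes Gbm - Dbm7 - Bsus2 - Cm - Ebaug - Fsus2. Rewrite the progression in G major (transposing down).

Cm Gm7 E#sus2 F#m Aaug Bsus2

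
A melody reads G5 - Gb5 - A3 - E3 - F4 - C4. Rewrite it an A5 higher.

D#6 D6 E#4 B#3 C#5 G#4

G5 → D#6
Gb5 → D6
A3 → E#4
E3 → B#3
F4 → C#5
C4 → G#4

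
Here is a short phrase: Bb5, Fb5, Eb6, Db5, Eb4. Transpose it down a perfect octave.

Bb4 Fb4 Eb5 Db4 Eb3

Bb5 down a perfect octave is Bb4.
A perfect octave down from Fb5 gives Fb4.
Eb6 down a perfect octave is Eb5.
Db5 down a perfect octave is Db4.
Eb4: an octave down reaches E, and 12 semitones makes it Eb3.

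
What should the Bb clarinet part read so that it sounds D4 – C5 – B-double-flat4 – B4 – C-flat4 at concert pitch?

The Bb clarinet sounds a major second below written, so the written part must be a major second above concert — transpose each note up.
D4 -> E4
C5 -> D5
Bbb4 -> Cb5
B4 -> C#5
Cb4 -> Db4

E4 D5 Cb5 C#5 Db4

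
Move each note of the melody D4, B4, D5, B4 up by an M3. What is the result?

D4: a third up reaches F, and 4 semitones makes it F#4.
B4 up a major third is D#5.
D5: a third up reaches F, and 4 semitones makes it F#5.
A major third up from B4 gives D#5.

F#4 D#5 F#5 D#5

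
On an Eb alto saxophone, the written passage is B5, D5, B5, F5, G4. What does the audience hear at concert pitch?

D5 F4 D5 Ab4 Bb3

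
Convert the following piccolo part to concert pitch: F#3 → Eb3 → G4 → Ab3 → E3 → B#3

F#4 Eb4 G5 Ab4 E4 B#4

Written C4 on the piccolo sounds as C5, a perfect octave higher; apply that shift to every note.
F#3 to F#4
Eb3 to Eb4
G4 to G5
Ab3 to Ab4
E3 to E4
B#3 to B#4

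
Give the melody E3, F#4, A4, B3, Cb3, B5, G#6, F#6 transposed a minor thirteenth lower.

G#1 A#2 C#3 D#2 Eb1 D#4 B#4 A#4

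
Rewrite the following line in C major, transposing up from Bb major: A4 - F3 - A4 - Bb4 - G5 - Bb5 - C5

B4 G3 B4 C5 A5 C6 D5

From Bb up to C is a major second; apply that to each pitch.
A4 becomes B4
F3 becomes G3
A4 becomes B4
Bb4 becomes C5
G5 becomes A5
Bb5 becomes C6
C5 becomes D5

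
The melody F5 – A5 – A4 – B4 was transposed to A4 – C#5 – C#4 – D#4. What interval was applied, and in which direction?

down a minor sixth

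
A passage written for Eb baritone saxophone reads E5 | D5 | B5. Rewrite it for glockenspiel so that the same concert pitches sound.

First find concert pitch: the Eb baritone saxophone sounds a major thirteenth below written, so E5 D5 B5 sounds G3 F3 D4.
Then write for glockenspiel: it sounds a perfect fifteenth above written, so the part must be a perfect fifteenth below concert.
G3 → G1
F3 → F1
D4 → D2

G1 F1 D2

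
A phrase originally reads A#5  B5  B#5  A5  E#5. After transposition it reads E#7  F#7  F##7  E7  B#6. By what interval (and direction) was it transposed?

up a perfect twelfth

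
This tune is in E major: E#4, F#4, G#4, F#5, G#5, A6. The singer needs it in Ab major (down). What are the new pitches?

A3 Bb3 C4 Bb4 C5 Db6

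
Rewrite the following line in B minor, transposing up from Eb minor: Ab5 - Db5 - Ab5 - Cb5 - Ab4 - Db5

E6 A5 E6 G5 E5 A5

From Eb up to B is an augmented fifth; apply that to each pitch.
Ab5 → E6
Db5 → A5
Ab5 → E6
Cb5 → G5
Ab4 → E5
Db5 → A5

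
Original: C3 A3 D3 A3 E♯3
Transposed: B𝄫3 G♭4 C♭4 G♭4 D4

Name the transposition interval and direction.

up a diminished seventh

From C3 to Bbb3 is 7 letter names — a seventh of some quality.
C3 to Bbb3 is 9 semitones, which makes it a diminished seventh; the second version is higher, so the direction is up.
Checking another pair — E#3 → D4 — gives the same interval.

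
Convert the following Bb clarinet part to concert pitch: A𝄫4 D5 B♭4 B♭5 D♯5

Gbb4 C5 Ab4 Ab5 C#5

Written C4 on the Bb clarinet sounds as Bb3, a major second lower; apply that shift to every note.
Abb4 -> Gbb4
D5 -> C5
Bb4 -> Ab4
Bb5 -> Ab5
D#5 -> C#5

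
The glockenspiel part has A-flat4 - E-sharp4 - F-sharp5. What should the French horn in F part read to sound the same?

First find concert pitch: the glockenspiel sounds a perfect fifteenth above written, so A-flat4 E-sharp4 F-sharp5 sounds Ab6 E#6 F#7.
Then write for French horn in F: it sounds a perfect fifth below written, so the part must be a perfect fifth above concert.
Ab6 → Eb7
E#6 → B#6
F#7 → C#8

Eb7 B#6 C#8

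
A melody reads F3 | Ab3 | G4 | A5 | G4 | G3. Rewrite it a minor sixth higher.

A minor sixth up from F3 gives Db4.
A minor sixth up from Ab3 gives Fb4.
G4: a sixth up reaches E, and 8 semitones makes it Eb5.
A minor sixth up from A5 gives F6.
G4: a sixth up reaches E, and 8 semitones makes it Eb5.
A minor sixth up from G3 gives Eb4.

Db4 Fb4 Eb5 F6 Eb5 Eb4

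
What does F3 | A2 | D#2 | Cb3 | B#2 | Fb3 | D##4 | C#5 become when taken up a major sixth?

D4 F#3 B#2 Ab3 G##3 Db4 B##4 A#5

F3 -> D4
A2 -> F#3
D#2 -> B#2
Cb3 -> Ab3
B#2 -> G##3
Fb3 -> Db4
D##4 -> B##4
C#5 -> A#5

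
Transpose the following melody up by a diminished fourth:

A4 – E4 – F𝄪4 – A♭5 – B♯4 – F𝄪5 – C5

Db5 Ab4 B4 Dbb6 E5 B5 Fb5

A4 up a diminished fourth is Db5.
E4: a fourth up reaches A, and 4 semitones makes it Ab4.
A diminished fourth up from F##4 gives B4.
Ab5 up a diminished fourth is Dbb6.
B#4 up a diminished fourth is E5.
A diminished fourth up from F##5 gives B5.
A diminished fourth up from C5 gives Fb5.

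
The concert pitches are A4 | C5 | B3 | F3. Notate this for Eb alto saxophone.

F#5 A5 G#4 D4

The Eb alto saxophone sounds a major sixth below written, so the written part must be a major sixth above concert — transpose each note up.
A4 → F#5
C5 → A5
B3 → G#4
F3 → D4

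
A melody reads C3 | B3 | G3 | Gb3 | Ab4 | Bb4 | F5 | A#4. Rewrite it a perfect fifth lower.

F2 E3 C3 Cb3 Db4 Eb4 Bb4 D#4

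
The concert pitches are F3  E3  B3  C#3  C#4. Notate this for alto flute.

Bb3 A3 E4 F#3 F#4

Written C4 sounds as G3 on the alto flute, so concert pitches are written a perfect fourth up.
F3 -> Bb3
E3 -> A3
B3 -> E4
C#3 -> F#3
C#4 -> F#4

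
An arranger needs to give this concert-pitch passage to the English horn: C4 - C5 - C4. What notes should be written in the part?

G4 G5 G4

The English horn sounds a perfect fifth below written, so the written part must be a perfect fifth above concert — transpose each note up.
C4 gives G4
C5 gives G5
C4 gives G4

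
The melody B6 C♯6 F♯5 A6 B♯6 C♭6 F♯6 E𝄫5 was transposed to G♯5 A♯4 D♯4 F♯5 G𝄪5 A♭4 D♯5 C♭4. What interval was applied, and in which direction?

Take the first pair: B6 → G#5. B to G spans 10 letter names, so the interval is some kind of tenth.
G#5 to B6 is 15 semitones, which makes it a minor tenth; the second version is lower, so the direction is down.
Checking another pair — Ebb5 → Cb4 — gives the same interval.

down a minor tenth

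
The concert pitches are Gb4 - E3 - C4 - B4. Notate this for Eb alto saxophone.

The Eb alto saxophone sounds a major sixth below written, so the written part must be a major sixth above concert — transpose each note up.
Gb4 becomes Eb5
E3 becomes C#4
C4 becomes A4
B4 becomes G#5

Eb5 C#4 A4 G#5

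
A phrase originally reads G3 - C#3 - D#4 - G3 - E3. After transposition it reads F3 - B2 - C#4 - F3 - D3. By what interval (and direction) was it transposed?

From G3 to F3 is 2 letter names — a second of some quality.
F3 to G3 is 2 semitones, which makes it a major second; the second version is lower, so the direction is down.
Checking another pair — E3 → D3 — gives the same interval.

down a major second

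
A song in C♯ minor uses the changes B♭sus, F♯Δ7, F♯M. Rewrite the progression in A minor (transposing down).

Gbsus DΔ7 DM

C♯ minor down to A minor is a major third; each chord root moves by that interval while the quality stays the same.
B♭sus: root B♭ down a major third → Gb, giving Gbsus.
F♯Δ7: root F♯ down a major third → D, giving DΔ7.
F♯M: root F♯ down a major third → D, giving DM.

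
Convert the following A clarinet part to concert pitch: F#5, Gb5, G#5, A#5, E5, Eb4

D#5 Eb5 E#5 F##5 C#5 C4

Written C4 on the A clarinet sounds as A3, a minor third lower; apply that shift to every note.
F#5 to D#5
Gb5 to Eb5
G#5 to E#5
A#5 to F##5
E5 to C#5
Eb4 to C4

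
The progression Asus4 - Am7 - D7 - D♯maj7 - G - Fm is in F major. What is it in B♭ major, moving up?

Dsus4 Dm7 G7 G#maj7 C Bbm

F major up to B♭ major is a perfect fourth; each chord root moves by that interval while the quality stays the same.
Asus4: root A up a perfect fourth → D, giving Dsus4.
Am7: root A up a perfect fourth → D, giving Dm7.
D7: root D up a perfect fourth → G, giving G7.
D♯maj7: root D♯ up a perfect fourth → G#, giving G#maj7.
G: root G up a perfect fourth → C, giving C.
Fm: root F up a perfect fourth → Bb, giving Bbm.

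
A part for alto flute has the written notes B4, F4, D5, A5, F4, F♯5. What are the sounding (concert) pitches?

F#4 C4 A4 E5 C4 C#5

The alto flute sounds a perfect fourth below written, so transpose each written note down a perfect fourth.
B4 gives F#4
F4 gives C4
D5 gives A4
A5 gives E5
F4 gives C4
F#5 gives C#5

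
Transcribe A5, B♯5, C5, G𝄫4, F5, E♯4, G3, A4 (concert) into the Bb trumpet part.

The Bb trumpet sounds a major second below written, so the written part must be a major second above concert — transpose each note up.
A5 → B5
B#5 → C##6
C5 → D5
Gbb4 → Abb4
F5 → G5
E#4 → F##4
G3 → A3
A4 → B4

B5 C##6 D5 Abb4 G5 F##4 A3 B4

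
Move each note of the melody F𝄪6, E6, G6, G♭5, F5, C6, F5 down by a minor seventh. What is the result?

F##6 gives G##5
E6 gives F#5
G6 gives A5
Gb5 gives Ab4
F5 gives G4
C6 gives D5
F5 gives G4

G##5 F#5 A5 Ab4 G4 D5 G4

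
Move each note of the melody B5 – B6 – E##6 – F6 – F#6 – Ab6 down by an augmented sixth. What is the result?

Db5 Db6 G#5 Abb5 Ab5 Cbb6

B5: a sixth down reaches D, and 10 semitones makes it Db5.
B6 down an augmented sixth is Db6.
E##6 down an augmented sixth is G#5.
F6 down an augmented sixth is Abb5.
An augmented sixth down from F#6 gives Ab5.
Ab6: a sixth down reaches C, and 10 semitones makes it Cbb6.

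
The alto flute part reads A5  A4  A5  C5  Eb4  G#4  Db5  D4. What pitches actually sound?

The alto flute sounds a perfect fourth below written, so transpose each written note down a perfect fourth.
A5 gives E5
A4 gives E4
A5 gives E5
C5 gives G4
Eb4 gives Bb3
G#4 gives D#4
Db5 gives Ab4
D4 gives A3

E5 E4 E5 G4 Bb3 D#4 Ab4 A3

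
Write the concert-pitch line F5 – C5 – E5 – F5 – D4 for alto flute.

Bb5 F5 A5 Bb5 G4

Written C4 sounds as G3 on the alto flute, so concert pitches are written a perfect fourth up.
F5 → Bb5
C5 → F5
E5 → A5
F5 → Bb5
D4 → G4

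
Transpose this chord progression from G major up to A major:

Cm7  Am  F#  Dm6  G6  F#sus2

Dm7 Bm G# Em6 A6 G#sus2

G major up to A major is a major second; each chord root moves by that interval while the quality stays the same.
Cm7: root C up a major second → D, giving Dm7.
Am: root A up a major second → B, giving Bm.
F#: root F# up a major second → G#, giving G#.
Dm6: root D up a major second → E, giving Em6.
G6: root G up a major second → A, giving A6.
F#sus2: root F# up a major second → G#, giving G#sus2.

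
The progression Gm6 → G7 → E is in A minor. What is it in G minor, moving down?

A minor down to G minor is a major second; each chord root moves by that interval while the quality stays the same.
Gm6: root G down a major second → F, giving Fm6.
G7: root G down a major second → F, giving F7.
E: root E down a major second → D, giving D.

Fm6 F7 D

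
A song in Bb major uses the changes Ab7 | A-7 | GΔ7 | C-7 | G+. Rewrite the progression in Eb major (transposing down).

Db7 D-7 CΔ7 F-7 C+

Bb major down to Eb major is a perfect fifth; each chord root moves by that interval while the quality stays the same.
Ab7: root Ab down a perfect fifth → Db, giving Db7.
A-7: root A down a perfect fifth → D, giving D-7.
GΔ7: root G down a perfect fifth → C, giving CΔ7.
C-7: root C down a perfect fifth → F, giving F-7.
G+: root G down a perfect fifth → C, giving C+.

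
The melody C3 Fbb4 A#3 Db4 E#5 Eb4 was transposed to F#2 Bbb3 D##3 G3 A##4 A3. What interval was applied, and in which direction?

down a diminished fifth

From C3 to F#2 is 5 letter names — a fifth of some quality.
F#2 to C3 is 6 semitones, which makes it a diminished fifth; the second version is lower, so the direction is down.
Checking another pair — Eb4 → A3 — gives the same interval.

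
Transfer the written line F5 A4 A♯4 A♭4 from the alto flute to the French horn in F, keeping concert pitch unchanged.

G5 B4 B#4 Bb4

First find concert pitch: the alto flute sounds a perfect fourth below written, so F5 A4 A♯4 A♭4 sounds C5 E4 E#4 Eb4.
Then write for French horn in F: it sounds a perfect fifth below written, so the part must be a perfect fifth above concert.
C5 → G5
E4 → B4
E#4 → B#4
Eb4 → Bb4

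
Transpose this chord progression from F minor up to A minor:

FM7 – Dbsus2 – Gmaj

F minor up to A minor is a major third; each chord root moves by that interval while the quality stays the same.
FM7: root F up a major third → A, giving AM7.
Dbsus2: root Db up a major third → F, giving Fsus2.
Gmaj: root G up a major third → B, giving Bmaj.

AM7 Fsus2 Bmaj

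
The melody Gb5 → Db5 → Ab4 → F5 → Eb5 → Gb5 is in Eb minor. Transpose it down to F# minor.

Eb minor to F# minor down is a diminished seventh, so every note moves down by that interval.
Gb5 to A4
Db5 to E4
Ab4 to B3
F5 to G#4
Eb5 to F#4
Gb5 to A4

A4 E4 B3 G#4 F#4 A4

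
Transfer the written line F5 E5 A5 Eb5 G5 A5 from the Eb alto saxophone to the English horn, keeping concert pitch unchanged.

First find concert pitch: the Eb alto saxophone sounds a major sixth below written, so F5 E5 A5 Eb5 G5 A5 sounds Ab4 G4 C5 Gb4 Bb4 C5.
Then write for English horn: it sounds a perfect fifth below written, so the part must be a perfect fifth above concert.
Ab4 → Eb5
G4 → D5
C5 → G5
Gb4 → Db5
Bb4 → F5
C5 → G5

Eb5 D5 G5 Db5 F5 G5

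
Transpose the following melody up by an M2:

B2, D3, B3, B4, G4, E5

B2 gives C#3
D3 gives E3
B3 gives C#4
B4 gives C#5
G4 gives A4
E5 gives F#5

C#3 E3 C#4 C#5 A4 F#5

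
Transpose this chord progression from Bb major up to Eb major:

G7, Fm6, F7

Bb major up to Eb major is a perfect fourth; each chord root moves by that interval while the quality stays the same.
G7: root G up a perfect fourth → C, giving C7.
Fm6: root F up a perfect fourth → Bb, giving Bbm6.
F7: root F up a perfect fourth → Bb, giving Bb7.

C7 Bbm6 Bb7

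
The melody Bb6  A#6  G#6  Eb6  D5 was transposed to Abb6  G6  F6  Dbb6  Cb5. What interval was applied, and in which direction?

down an augmented second

From Bb6 to Abb6 is 2 letter names — a second of some quality.
Abb6 to Bb6 is 3 semitones, which makes it an augmented second; the second version is lower, so the direction is down.
Checking another pair — D5 → Cb5 — gives the same interval.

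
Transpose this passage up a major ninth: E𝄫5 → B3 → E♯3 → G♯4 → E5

Ebb5 -> Fb6
B3 -> C#5
E#3 -> F##4
G#4 -> A#5
E5 -> F#6

Fb6 C#5 F##4 A#5 F#6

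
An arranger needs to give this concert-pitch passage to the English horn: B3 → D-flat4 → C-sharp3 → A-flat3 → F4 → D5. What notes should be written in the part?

The English horn sounds a perfect fifth below written, so the written part must be a perfect fifth above concert — transpose each note up.
B3 becomes F#4
Db4 becomes Ab4
C#3 becomes G#3
Ab3 becomes Eb4
F4 becomes C5
D5 becomes A5

F#4 Ab4 G#3 Eb4 C5 A5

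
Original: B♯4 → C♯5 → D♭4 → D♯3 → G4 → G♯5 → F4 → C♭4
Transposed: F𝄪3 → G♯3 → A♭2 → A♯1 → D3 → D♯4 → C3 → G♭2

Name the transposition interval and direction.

down a perfect eleventh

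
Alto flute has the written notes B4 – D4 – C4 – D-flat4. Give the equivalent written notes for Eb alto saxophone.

D#5 F#4 E4 F4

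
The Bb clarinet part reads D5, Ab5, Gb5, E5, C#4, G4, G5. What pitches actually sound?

C5 Gb5 Fb5 D5 B3 F4 F5

Written C4 on the Bb clarinet sounds as Bb3, a major second lower; apply that shift to every note.
D5 becomes C5
Ab5 becomes Gb5
Gb5 becomes Fb5
E5 becomes D5
C#4 becomes B3
G4 becomes F4
G5 becomes F5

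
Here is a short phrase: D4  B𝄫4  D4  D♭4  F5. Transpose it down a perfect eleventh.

A2 Fb3 A2 Ab2 C4

D4: an eleventh down reaches A, and 17 semitones makes it A2.
Bbb4 down a perfect eleventh is Fb3.
A perfect eleventh down from D4 gives A2.
Db4: an eleventh down reaches A, and 17 semitones makes it Ab2.
A perfect eleventh down from F5 gives C4.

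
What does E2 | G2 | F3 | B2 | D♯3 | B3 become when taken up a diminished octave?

Eb3 Gb3 Fb4 Bb3 D4 Bb4

E2 → Eb3
G2 → Gb3
F3 → Fb4
B2 → Bb3
D#3 → D4
B3 → Bb4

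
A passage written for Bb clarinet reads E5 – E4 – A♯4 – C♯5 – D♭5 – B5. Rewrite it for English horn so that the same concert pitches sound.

First find concert pitch: the Bb clarinet sounds a major second below written, so E5 E4 A♯4 C♯5 D♭5 B5 sounds D5 D4 G#4 B4 Cb5 A5.
Then write for English horn: it sounds a perfect fifth below written, so the part must be a perfect fifth above concert.
D5 → A5
D4 → A4
G#4 → D#5
B4 → F#5
Cb5 → Gb5
A5 → E6

A5 A4 D#5 F#5 Gb5 E6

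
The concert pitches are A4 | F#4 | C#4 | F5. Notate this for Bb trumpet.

The Bb trumpet sounds a major second below written, so the written part must be a major second above concert — transpose each note up.
A4 gives B4
F#4 gives G#4
C#4 gives D#4
F5 gives G5

B4 G#4 D#4 G5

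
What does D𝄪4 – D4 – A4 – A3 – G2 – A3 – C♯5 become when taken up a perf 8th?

D##5 D5 A5 A4 G3 A4 C#6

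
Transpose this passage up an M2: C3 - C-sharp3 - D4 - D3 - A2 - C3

C3: a second up reaches D, and 2 semitones makes it D3.
C#3: a second up reaches D, and 2 semitones makes it D#3.
D4: a second up reaches E, and 2 semitones makes it E4.
D3 up a major second is E3.
A2 up a major second is B2.
C3: a second up reaches D, and 2 semitones makes it D3.

D3 D#3 E4 E3 B2 D3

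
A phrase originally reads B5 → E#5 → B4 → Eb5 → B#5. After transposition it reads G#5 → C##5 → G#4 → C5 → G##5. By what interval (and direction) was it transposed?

down a minor third

From B5 to G#5 is 3 letter names — a third of some quality.
G#5 to B5 is 3 semitones, which makes it a minor third; the second version is lower, so the direction is down.
Checking another pair — B#5 → G##5 — gives the same interval.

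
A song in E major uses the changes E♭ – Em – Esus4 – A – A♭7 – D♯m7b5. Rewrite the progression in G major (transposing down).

Gb Gm Gsus4 C Cb7 F#m7b5

E major down to G major is a major sixth; each chord root moves by that interval while the quality stays the same.
E♭: root E♭ down a major sixth → Gb, giving Gb.
Em: root E down a major sixth → G, giving Gm.
Esus4: root E down a major sixth → G, giving Gsus4.
A: root A down a major sixth → C, giving C.
A♭7: root A♭ down a major sixth → Cb, giving Cb7.
D♯m7b5: root D♯ down a major sixth → F#, giving F#m7b5.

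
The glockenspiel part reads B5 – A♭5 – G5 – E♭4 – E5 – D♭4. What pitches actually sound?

B7 Ab7 G7 Eb6 E7 Db6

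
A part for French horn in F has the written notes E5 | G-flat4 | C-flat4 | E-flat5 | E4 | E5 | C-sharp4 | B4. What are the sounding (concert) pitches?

The French horn in F sounds a perfect fifth below written, so transpose each written note down a perfect fifth.
E5 gives A4
Gb4 gives Cb4
Cb4 gives Fb3
Eb5 gives Ab4
E4 gives A3
E5 gives A4
C#4 gives F#3
B4 gives E4

A4 Cb4 Fb3 Ab4 A3 A4 F#3 E4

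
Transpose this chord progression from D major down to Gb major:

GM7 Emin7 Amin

CbM7 Abmin7 Dbmin

D major down to Gb major is an augmented fifth; each chord root moves by that interval while the quality stays the same.
GM7: root G down an augmented fifth → Cb, giving CbM7.
Emin7: root E down an augmented fifth → Ab, giving Abmin7.
Amin: root A down an augmented fifth → Db, giving Dbmin.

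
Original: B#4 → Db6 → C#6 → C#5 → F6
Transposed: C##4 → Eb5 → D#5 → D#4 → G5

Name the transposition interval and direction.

Take the first pair: B#4 → C##4. B to C spans 7 letter names, so the interval is some kind of seventh.
C##4 to B#4 is 10 semitones, which makes it a minor seventh; the second version is lower, so the direction is down.
Checking another pair — F6 → G5 — gives the same interval.

down a minor seventh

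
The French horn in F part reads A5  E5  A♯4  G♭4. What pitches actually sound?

The French horn in F sounds a perfect fifth below written, so transpose each written note down a perfect fifth.
A5 gives D5
E5 gives A4
A#4 gives D#4
Gb4 gives Cb4

D5 A4 D#4 Cb4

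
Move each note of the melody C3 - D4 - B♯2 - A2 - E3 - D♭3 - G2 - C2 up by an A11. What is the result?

C3 -> F#4
D4 -> G#5
B#2 -> E##4
A2 -> D#4
E3 -> A#4
Db3 -> G4
G2 -> C#4
C2 -> F#3

F#4 G#5 E##4 D#4 A#4 G4 C#4 F#3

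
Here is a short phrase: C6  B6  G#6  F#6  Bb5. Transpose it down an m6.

A minor sixth down from C6 gives E5.
A minor sixth down from B6 gives D#6.
G#6 down a minor sixth is B#5.
A minor sixth down from F#6 gives A#5.
Bb5 down a minor sixth is D5.

E5 D#6 B#5 A#5 D5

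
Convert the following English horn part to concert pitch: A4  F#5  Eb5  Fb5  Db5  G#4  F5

Written C4 on the English horn sounds as F3, a perfect fifth lower; apply that shift to every note.
A4 → D4
F#5 → B4
Eb5 → Ab4
Fb5 → Bbb4
Db5 → Gb4
G#4 → C#4
F5 → Bb4

D4 B4 Ab4 Bbb4 Gb4 C#4 Bb4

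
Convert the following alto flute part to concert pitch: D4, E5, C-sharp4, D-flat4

A3 B4 G#3 Ab3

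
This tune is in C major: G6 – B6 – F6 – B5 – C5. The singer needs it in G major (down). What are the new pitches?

From C down to G is a perfect fourth; apply that to each pitch.
G6 → D6
B6 → F#6
F6 → C6
B5 → F#5
C5 → G4

D6 F#6 C6 F#5 G4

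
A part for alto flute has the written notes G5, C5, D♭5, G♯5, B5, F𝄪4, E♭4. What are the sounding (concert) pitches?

The alto flute sounds a perfect fourth below written, so transpose each written note down a perfect fourth.
G5 becomes D5
C5 becomes G4
Db5 becomes Ab4
G#5 becomes D#5
B5 becomes F#5
F##4 becomes C##4
Eb4 becomes Bb3

D5 G4 Ab4 D#5 F#5 C##4 Bb3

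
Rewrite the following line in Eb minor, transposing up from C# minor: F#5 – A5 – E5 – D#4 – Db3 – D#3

Ab5 Cb6 Gb5 F4 Fbb3 F3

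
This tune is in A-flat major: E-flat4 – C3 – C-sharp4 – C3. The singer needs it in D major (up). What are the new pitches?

A4 F#3 F##4 F#3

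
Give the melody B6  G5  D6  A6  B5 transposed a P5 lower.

E6 C5 G5 D6 E5

B6 becomes E6
G5 becomes C5
D6 becomes G5
A6 becomes D6
B5 becomes E5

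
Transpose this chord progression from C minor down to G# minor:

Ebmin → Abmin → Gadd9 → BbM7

Bmin Emin D#add9 F#M7

C minor down to G# minor is a diminished fourth; each chord root moves by that interval while the quality stays the same.
Ebmin: root Eb down a diminished fourth → B, giving Bmin.
Abmin: root Ab down a diminished fourth → E, giving Emin.
Gadd9: root G down a diminished fourth → D#, giving D#add9.
BbM7: root Bb down a diminished fourth → F#, giving F#M7.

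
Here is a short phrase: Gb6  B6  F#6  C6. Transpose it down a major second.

Gb6: a second down reaches F, and 2 semitones makes it Fb6.
B6: a second down reaches A, and 2 semitones makes it A6.
A major second down from F#6 gives E6.
A major second down from C6 gives Bb5.

Fb6 A6 E6 Bb5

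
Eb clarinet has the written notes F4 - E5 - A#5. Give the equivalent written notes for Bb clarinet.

First find concert pitch: the Eb clarinet sounds a minor third above written, so F4 E5 A#5 sounds Ab4 G5 C#6.
Then write for Bb clarinet: it sounds a major second below written, so the part must be a major second above concert.
Ab4 → Bb4
G5 → A5
C#6 → D#6

Bb4 A5 D#6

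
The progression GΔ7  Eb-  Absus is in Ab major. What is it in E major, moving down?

D#Δ7 B- Esus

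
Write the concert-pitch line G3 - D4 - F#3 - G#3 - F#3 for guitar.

G4 D5 F#4 G#4 F#4

Written C4 sounds as C3 on the guitar, so concert pitches are written a perfect octave up.
G3 → G4
D4 → D5
F#3 → F#4
G#3 → G#4
F#3 → F#4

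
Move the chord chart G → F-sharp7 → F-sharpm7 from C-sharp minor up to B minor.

C-sharp minor up to B minor is a minor seventh; each chord root moves by that interval while the quality stays the same.
G: root G up a minor seventh → F, giving F.
F-sharp7: root F-sharp up a minor seventh → E, giving E7.
F-sharpm7: root F-sharp up a minor seventh → E, giving Em7.

F E7 Em7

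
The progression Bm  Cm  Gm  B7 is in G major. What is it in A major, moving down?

C#m Dm Am C#7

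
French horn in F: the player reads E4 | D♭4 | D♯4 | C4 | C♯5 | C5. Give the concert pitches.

A3 Gb3 G#3 F3 F#4 F4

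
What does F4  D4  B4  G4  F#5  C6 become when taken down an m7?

G3 E3 C#4 A3 G#4 D5

F4 becomes G3
D4 becomes E3
B4 becomes C#4
G4 becomes A3
F#5 becomes G#4
C6 becomes D5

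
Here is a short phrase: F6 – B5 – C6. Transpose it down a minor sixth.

A5 D#5 E5

F6 to A5
B5 to D#5
C6 to E5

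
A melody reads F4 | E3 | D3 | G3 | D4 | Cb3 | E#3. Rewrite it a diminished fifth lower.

B3 A#2 G#2 C#3 G#3 F2 A##2

F4 -> B3
E3 -> A#2
D3 -> G#2
G3 -> C#3
D4 -> G#3
Cb3 -> F2
E#3 -> A##2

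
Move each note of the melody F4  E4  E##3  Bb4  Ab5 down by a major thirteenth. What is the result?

F4: a thirteenth down reaches A, and 21 semitones makes it Ab2.
E4 down a major thirteenth is G2.
A major thirteenth down from E##3 gives G##1.
Bb4 down a major thirteenth is Db3.
A major thirteenth down from Ab5 gives Cb4.

Ab2 G2 G##1 Db3 Cb4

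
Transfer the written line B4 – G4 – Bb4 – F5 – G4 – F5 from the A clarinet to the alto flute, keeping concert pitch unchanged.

C#5 A4 C5 G5 A4 G5

First find concert pitch: the A clarinet sounds a minor third below written, so B4 G4 Bb4 F5 G4 F5 sounds G#4 E4 G4 D5 E4 D5.
Then write for alto flute: it sounds a perfect fourth below written, so the part must be a perfect fourth above concert.
G#4 → C#5
E4 → A4
G4 → C5
D5 → G5
E4 → A4
D5 → G5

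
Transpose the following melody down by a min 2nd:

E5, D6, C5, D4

D#5 C#6 B4 C#4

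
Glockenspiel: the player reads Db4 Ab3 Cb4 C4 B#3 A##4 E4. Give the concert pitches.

Db6 Ab5 Cb6 C6 B#5 A##6 E6

The glockenspiel sounds a perfect fifteenth above written, so transpose each written note up a perfect fifteenth.
Db4 to Db6
Ab3 to Ab5
Cb4 to Cb6
C4 to C6
B#3 to B#5
A##4 to A##6
E4 to E6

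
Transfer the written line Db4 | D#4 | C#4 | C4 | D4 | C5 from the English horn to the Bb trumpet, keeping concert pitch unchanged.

Ab3 A#3 G#3 G3 A3 G4

First find concert pitch: the English horn sounds a perfect fifth below written, so Db4 D#4 C#4 C4 D4 C5 sounds Gb3 G#3 F#3 F3 G3 F4.
Then write for Bb trumpet: it sounds a major second below written, so the part must be a major second above concert.
Gb3 → Ab3
G#3 → A#3
F#3 → G#3
F3 → G3
G3 → A3
F4 → G4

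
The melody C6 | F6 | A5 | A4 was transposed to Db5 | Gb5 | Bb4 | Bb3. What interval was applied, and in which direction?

down a major seventh

From C6 to Db5 is 7 letter names — a seventh of some quality.
Db5 to C6 is 11 semitones, which makes it a major seventh; the second version is lower, so the direction is down.
Checking another pair — A4 → Bb3 — gives the same interval.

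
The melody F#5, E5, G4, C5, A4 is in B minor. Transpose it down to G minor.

B minor to G minor down is a major third, so every note moves down by that interval.
F#5 becomes D5
E5 becomes C5
G4 becomes Eb4
C5 becomes Ab4
A4 becomes F4

D5 C5 Eb4 Ab4 F4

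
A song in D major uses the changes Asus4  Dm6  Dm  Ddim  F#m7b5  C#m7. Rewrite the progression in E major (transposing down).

D major down to E major is a minor seventh; each chord root moves by that interval while the quality stays the same.
Asus4: root A down a minor seventh → B, giving Bsus4.
Dm6: root D down a minor seventh → E, giving Em6.
Dm: root D down a minor seventh → E, giving Em.
Ddim: root D down a minor seventh → E, giving Edim.
F#m7b5: root F# down a minor seventh → G#, giving G#m7b5.
C#m7: root C# down a minor seventh → D#, giving D#m7.

Bsus4 Em6 Em Edim G#m7b5 D#m7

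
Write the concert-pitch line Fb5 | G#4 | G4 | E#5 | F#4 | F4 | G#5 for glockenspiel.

Fb3 G#2 G2 E#3 F#2 F2 G#3

The glockenspiel sounds a perfect fifteenth above written, so the written part must be a perfect fifteenth below concert — transpose each note down.
Fb5 to Fb3
G#4 to G#2
G4 to G2
E#5 to E#3
F#4 to F#2
F4 to F2
G#5 to G#3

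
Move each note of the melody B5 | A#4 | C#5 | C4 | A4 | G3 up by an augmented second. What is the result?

B5 → C##6
A#4 → B##4
C#5 → D##5
C4 → D#4
A4 → B#4
G3 → A#3

C##6 B##4 D##5 D#4 B#4 A#3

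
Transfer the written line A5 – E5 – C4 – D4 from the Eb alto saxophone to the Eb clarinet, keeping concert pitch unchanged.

First find concert pitch: the Eb alto saxophone sounds a major sixth below written, so A5 E5 C4 D4 sounds C5 G4 Eb3 F3.
Then write for Eb clarinet: it sounds a minor third above written, so the part must be a minor third below concert.
C5 → A4
G4 → E4
Eb3 → C3
F3 → D3

A4 E4 C3 D3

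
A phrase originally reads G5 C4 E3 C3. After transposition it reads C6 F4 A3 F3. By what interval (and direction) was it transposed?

up a perfect fourth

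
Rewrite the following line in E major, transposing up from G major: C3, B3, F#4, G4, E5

G major to E major up is a major sixth, so every note moves up by that interval.
C3 → A3
B3 → G#4
F#4 → D#5
G4 → E5
E5 → C#6

A3 G#4 D#5 E5 C#6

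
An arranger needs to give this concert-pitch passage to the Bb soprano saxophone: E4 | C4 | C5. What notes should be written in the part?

F#4 D4 D5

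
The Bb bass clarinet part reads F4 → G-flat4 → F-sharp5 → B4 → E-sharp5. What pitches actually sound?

Eb3 Fb3 E4 A3 D#4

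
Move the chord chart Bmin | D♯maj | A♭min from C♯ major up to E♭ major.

Dbmin Fmaj Cbbmin

C♯ major up to E♭ major is a diminished third; each chord root moves by that interval while the quality stays the same.
Bmin: root B up a diminished third → Db, giving Dbmin.
D♯maj: root D♯ up a diminished third → F, giving Fmaj.
A♭min: root A♭ up a diminished third → Cbb, giving Cbbmin.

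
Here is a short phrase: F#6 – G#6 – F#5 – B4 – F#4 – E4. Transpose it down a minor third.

A minor third down from F#6 gives D#6.
G#6: a third down reaches E, and 3 semitones makes it E#6.
A minor third down from F#5 gives D#5.
A minor third down from B4 gives G#4.
A minor third down from F#4 gives D#4.
E4 down a minor third is C#4.

D#6 E#6 D#5 G#4 D#4 C#4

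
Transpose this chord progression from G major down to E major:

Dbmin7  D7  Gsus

G major down to E major is a minor third; each chord root moves by that interval while the quality stays the same.
Dbmin7: root Db down a minor third → Bb, giving Bbmin7.
D7: root D down a minor third → B, giving B7.
Gsus: root G down a minor third → E, giving Esus.

Bbmin7 B7 Esus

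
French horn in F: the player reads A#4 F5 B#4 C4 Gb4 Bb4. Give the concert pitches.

D#4 Bb4 E#4 F3 Cb4 Eb4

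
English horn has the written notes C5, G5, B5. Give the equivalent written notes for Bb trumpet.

First find concert pitch: the English horn sounds a perfect fifth below written, so C5 G5 B5 sounds F4 C5 E5.
Then write for Bb trumpet: it sounds a major second below written, so the part must be a major second above concert.
F4 → G4
C5 → D5
E5 → F#5

G4 D5 F#5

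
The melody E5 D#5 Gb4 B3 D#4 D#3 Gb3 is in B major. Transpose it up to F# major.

B5 A#5 Db5 F#4 A#4 A#3 Db4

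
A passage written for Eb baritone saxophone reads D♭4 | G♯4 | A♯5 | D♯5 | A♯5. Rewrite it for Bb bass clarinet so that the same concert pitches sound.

First find concert pitch: the Eb baritone saxophone sounds a major thirteenth below written, so D♭4 G♯4 A♯5 D♯5 A♯5 sounds Fb2 B2 C#4 F#3 C#4.
Then write for Bb bass clarinet: it sounds a major ninth below written, so the part must be a major ninth above concert.
Fb2 → Gb3
B2 → C#4
C#4 → D#5
F#3 → G#4
C#4 → D#5

Gb3 C#4 D#5 G#4 D#5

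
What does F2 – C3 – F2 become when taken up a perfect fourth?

Bb2 F3 Bb2

F2 to Bb2
C3 to F3
F2 to Bb2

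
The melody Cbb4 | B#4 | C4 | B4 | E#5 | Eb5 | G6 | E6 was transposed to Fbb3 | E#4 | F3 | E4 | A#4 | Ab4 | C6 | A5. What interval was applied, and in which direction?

down a perfect fifth

Take the first pair: Cbb4 → Fbb3. C to F spans 5 letter names, so the interval is some kind of fifth.
Fbb3 to Cbb4 is 7 semitones, which makes it a perfect fifth; the second version is lower, so the direction is down.
Checking another pair — E6 → A5 — gives the same interval.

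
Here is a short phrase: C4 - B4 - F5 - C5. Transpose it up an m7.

A minor seventh up from C4 gives Bb4.
B4: a seventh up reaches A, and 10 semitones makes it A5.
F5 up a minor seventh is Eb6.
A minor seventh up from C5 gives Bb5.

Bb4 A5 Eb6 Bb5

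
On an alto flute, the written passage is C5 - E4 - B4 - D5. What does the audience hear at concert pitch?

G4 B3 F#4 A4

Written C4 on the alto flute sounds as G3, a perfect fourth lower; apply that shift to every note.
C5 becomes G4
E4 becomes B3
B4 becomes F#4
D5 becomes A4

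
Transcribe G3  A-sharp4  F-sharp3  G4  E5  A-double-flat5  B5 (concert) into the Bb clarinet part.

A3 B#4 G#3 A4 F#5 Bbb5 C#6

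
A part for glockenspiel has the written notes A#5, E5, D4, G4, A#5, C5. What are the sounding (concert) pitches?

A#7 E7 D6 G6 A#7 C7

The glockenspiel sounds a perfect fifteenth above written, so transpose each written note up a perfect fifteenth.
A#5 to A#7
E5 to E7
D4 to D6
G4 to G6
A#5 to A#7
C5 to C7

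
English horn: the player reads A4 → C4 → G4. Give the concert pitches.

D4 F3 C4

The English horn sounds a perfect fifth below written, so transpose each written note down a perfect fifth.
A4 -> D4
C4 -> F3
G4 -> C4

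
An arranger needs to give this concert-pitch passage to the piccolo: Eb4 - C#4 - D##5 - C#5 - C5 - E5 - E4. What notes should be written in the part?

Eb3 C#3 D##4 C#4 C4 E4 E3

The piccolo sounds a perfect octave above written, so the written part must be a perfect octave below concert — transpose each note down.
Eb4 becomes Eb3
C#4 becomes C#3
D##5 becomes D##4
C#5 becomes C#4
C5 becomes C4
E5 becomes E4
E4 becomes E3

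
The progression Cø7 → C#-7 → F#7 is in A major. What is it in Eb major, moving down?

Gbø7 G-7 C7

A major down to Eb major is an augmented fourth; each chord root moves by that interval while the quality stays the same.
Cø7: root C down an augmented fourth → Gb, giving Gbø7.
C#-7: root C# down an augmented fourth → G, giving G-7.
F#7: root F# down an augmented fourth → C, giving C7.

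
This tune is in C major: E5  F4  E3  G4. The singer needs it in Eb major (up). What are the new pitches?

G5 Ab4 G3 Bb4

From C up to Eb is a minor third; apply that to each pitch.
E5 to G5
F4 to Ab4
E3 to G3
G4 to Bb4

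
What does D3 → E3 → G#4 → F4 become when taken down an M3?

Bb2 C3 E4 Db4

A major third down from D3 gives Bb2.
E3 down a major third is C3.
A major third down from G#4 gives E4.
F4: a third down reaches D, and 4 semitones makes it Db4.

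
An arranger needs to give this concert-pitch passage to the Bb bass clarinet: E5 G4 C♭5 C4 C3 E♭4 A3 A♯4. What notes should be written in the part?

Written C4 sounds as Bb2 on the Bb bass clarinet, so concert pitches are written a major ninth up.
E5 to F#6
G4 to A5
Cb5 to Db6
C4 to D5
C3 to D4
Eb4 to F5
A3 to B4
A#4 to B#5

F#6 A5 Db6 D5 D4 F5 B4 B#5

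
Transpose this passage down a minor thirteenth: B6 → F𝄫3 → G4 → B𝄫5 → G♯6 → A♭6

B6 down a minor thirteenth is D#5.
A minor thirteenth down from Fbb3 gives Abb1.
A minor thirteenth down from G4 gives B2.
Bbb5 down a minor thirteenth is Db4.
G#6 down a minor thirteenth is B#4.
A minor thirteenth down from Ab6 gives C5.

D#5 Abb1 B2 Db4 B#4 C5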